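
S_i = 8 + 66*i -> [8, 74, 140, 206, 272]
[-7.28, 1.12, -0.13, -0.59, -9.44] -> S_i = Random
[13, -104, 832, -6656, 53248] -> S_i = 13*-8^i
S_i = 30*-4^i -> [30, -120, 480, -1920, 7680]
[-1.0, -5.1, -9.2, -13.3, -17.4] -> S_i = -1.00 + -4.10*i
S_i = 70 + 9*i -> [70, 79, 88, 97, 106]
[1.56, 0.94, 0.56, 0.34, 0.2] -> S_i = 1.56*0.60^i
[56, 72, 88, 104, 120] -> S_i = 56 + 16*i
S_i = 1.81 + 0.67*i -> [1.81, 2.48, 3.15, 3.82, 4.49]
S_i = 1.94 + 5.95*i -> [1.94, 7.89, 13.84, 19.79, 25.74]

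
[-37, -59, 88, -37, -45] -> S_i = Random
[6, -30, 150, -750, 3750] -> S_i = 6*-5^i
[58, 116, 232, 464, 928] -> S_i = 58*2^i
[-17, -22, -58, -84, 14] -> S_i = Random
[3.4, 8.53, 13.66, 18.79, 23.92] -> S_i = 3.40 + 5.13*i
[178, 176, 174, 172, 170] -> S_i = 178 + -2*i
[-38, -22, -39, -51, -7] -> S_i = Random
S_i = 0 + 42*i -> [0, 42, 84, 126, 168]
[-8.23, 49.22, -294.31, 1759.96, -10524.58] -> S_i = -8.23*(-5.98)^i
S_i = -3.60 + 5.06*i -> [-3.6, 1.46, 6.52, 11.58, 16.64]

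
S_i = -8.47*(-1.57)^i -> [-8.47, 13.3, -20.88, 32.78, -51.46]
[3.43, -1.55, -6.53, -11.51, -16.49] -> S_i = 3.43 + -4.98*i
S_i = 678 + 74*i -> [678, 752, 826, 900, 974]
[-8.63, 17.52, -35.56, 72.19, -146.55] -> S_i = -8.63*(-2.03)^i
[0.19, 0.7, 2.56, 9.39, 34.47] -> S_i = 0.19*3.67^i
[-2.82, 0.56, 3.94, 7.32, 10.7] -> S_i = -2.82 + 3.38*i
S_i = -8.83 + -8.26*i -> [-8.83, -17.09, -25.35, -33.61, -41.87]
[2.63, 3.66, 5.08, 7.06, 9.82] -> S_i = 2.63*1.39^i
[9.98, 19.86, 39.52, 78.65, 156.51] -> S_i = 9.98*1.99^i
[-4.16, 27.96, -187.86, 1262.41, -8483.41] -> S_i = -4.16*(-6.72)^i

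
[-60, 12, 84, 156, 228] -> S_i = -60 + 72*i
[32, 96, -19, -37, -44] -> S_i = Random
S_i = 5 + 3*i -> [5, 8, 11, 14, 17]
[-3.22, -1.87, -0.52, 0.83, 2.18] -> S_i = -3.22 + 1.35*i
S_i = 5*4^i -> [5, 20, 80, 320, 1280]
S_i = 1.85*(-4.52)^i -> [1.85, -8.36, 37.8, -170.84, 772.19]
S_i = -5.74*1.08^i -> [-5.74, -6.2, -6.7, -7.23, -7.81]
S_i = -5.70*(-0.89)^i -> [-5.7, 5.07, -4.51, 4.02, -3.58]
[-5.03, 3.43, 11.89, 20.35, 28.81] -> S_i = -5.03 + 8.46*i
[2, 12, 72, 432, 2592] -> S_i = 2*6^i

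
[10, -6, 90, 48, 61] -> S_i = Random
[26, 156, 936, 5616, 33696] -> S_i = 26*6^i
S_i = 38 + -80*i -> [38, -42, -122, -202, -282]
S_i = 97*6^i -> [97, 582, 3492, 20952, 125712]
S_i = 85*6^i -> [85, 510, 3060, 18360, 110160]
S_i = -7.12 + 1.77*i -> [-7.12, -5.35, -3.58, -1.81, -0.04]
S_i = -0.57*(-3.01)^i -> [-0.57, 1.72, -5.16, 15.54, -46.79]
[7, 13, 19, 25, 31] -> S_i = 7 + 6*i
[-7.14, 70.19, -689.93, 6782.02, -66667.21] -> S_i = -7.14*(-9.83)^i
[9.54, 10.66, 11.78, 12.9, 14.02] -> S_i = 9.54 + 1.12*i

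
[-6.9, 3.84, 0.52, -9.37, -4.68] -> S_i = Random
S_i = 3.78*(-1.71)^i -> [3.78, -6.46, 11.05, -18.9, 32.32]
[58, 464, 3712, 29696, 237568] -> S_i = 58*8^i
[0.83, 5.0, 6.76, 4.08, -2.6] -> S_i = Random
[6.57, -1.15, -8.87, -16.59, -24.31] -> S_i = 6.57 + -7.72*i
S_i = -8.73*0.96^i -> [-8.73, -8.38, -8.05, -7.72, -7.41]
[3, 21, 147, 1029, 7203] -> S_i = 3*7^i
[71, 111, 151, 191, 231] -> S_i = 71 + 40*i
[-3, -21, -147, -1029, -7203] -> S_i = -3*7^i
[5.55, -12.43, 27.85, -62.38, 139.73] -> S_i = 5.55*(-2.24)^i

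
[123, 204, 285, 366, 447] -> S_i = 123 + 81*i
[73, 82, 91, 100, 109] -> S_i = 73 + 9*i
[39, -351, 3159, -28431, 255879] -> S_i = 39*-9^i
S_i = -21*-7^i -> [-21, 147, -1029, 7203, -50421]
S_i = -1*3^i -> [-1, -3, -9, -27, -81]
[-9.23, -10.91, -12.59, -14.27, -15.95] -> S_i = -9.23 + -1.68*i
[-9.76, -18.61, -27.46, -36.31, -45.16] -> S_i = -9.76 + -8.85*i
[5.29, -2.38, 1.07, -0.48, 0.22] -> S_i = 5.29*(-0.45)^i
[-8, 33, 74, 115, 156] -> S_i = -8 + 41*i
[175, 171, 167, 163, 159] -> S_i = 175 + -4*i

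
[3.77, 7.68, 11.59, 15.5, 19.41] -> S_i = 3.77 + 3.91*i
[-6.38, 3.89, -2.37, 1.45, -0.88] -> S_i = -6.38*(-0.61)^i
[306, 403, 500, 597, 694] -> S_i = 306 + 97*i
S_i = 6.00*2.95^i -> [6.0, 17.7, 52.22, 154.03, 454.4]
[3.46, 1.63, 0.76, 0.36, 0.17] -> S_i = 3.46*0.47^i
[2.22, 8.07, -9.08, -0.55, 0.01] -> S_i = Random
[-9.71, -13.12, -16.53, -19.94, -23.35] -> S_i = -9.71 + -3.41*i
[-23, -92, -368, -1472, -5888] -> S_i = -23*4^i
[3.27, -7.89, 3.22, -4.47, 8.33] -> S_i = Random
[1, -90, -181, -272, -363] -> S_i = 1 + -91*i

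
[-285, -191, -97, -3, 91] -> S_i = -285 + 94*i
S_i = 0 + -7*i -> [0, -7, -14, -21, -28]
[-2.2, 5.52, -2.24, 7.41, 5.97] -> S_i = Random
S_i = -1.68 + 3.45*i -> [-1.68, 1.77, 5.22, 8.67, 12.12]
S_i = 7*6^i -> [7, 42, 252, 1512, 9072]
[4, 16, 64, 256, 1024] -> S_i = 4*4^i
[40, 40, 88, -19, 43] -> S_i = Random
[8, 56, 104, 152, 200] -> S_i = 8 + 48*i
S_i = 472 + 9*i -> [472, 481, 490, 499, 508]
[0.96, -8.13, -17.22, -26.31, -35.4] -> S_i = 0.96 + -9.09*i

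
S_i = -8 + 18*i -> [-8, 10, 28, 46, 64]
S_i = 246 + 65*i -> [246, 311, 376, 441, 506]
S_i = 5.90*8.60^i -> [5.9, 50.74, 436.36, 3752.73, 32273.48]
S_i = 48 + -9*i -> [48, 39, 30, 21, 12]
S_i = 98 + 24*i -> [98, 122, 146, 170, 194]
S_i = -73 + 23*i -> [-73, -50, -27, -4, 19]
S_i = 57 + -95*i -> [57, -38, -133, -228, -323]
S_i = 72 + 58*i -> [72, 130, 188, 246, 304]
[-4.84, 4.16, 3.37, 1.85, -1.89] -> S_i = Random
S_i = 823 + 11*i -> [823, 834, 845, 856, 867]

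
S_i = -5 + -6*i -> [-5, -11, -17, -23, -29]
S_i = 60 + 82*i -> [60, 142, 224, 306, 388]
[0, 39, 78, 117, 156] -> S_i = 0 + 39*i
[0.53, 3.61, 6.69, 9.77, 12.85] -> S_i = 0.53 + 3.08*i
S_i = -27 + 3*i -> [-27, -24, -21, -18, -15]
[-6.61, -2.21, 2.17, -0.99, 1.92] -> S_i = Random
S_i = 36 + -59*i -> [36, -23, -82, -141, -200]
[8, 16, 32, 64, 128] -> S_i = 8*2^i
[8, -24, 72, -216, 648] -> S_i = 8*-3^i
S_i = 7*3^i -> [7, 21, 63, 189, 567]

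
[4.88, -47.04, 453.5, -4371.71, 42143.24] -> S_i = 4.88*(-9.64)^i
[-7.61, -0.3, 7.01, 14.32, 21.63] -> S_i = -7.61 + 7.31*i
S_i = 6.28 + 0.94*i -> [6.28, 7.22, 8.16, 9.1, 10.04]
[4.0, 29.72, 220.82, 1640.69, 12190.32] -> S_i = 4.00*7.43^i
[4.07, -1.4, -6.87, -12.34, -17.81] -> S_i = 4.07 + -5.47*i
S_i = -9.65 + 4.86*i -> [-9.65, -4.79, 0.07, 4.93, 9.79]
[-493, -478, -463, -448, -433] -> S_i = -493 + 15*i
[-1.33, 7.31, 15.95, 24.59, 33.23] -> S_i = -1.33 + 8.64*i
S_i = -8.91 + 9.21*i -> [-8.91, 0.3, 9.51, 18.72, 27.93]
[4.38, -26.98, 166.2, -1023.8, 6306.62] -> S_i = 4.38*(-6.16)^i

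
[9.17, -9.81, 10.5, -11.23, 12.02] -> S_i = 9.17*(-1.07)^i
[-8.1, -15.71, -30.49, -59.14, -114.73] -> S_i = -8.10*1.94^i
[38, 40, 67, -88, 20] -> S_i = Random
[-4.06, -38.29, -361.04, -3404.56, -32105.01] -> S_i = -4.06*9.43^i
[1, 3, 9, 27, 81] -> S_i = 1*3^i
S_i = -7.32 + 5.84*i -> [-7.32, -1.48, 4.36, 10.2, 16.04]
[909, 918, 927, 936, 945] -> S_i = 909 + 9*i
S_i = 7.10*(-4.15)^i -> [7.1, -29.46, 122.28, -507.46, 2105.96]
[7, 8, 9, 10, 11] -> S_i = 7 + 1*i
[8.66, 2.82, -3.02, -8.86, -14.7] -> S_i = 8.66 + -5.84*i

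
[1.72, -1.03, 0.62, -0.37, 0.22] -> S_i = 1.72*(-0.60)^i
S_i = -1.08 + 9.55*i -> [-1.08, 8.47, 18.02, 27.57, 37.12]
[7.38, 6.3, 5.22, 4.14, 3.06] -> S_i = 7.38 + -1.08*i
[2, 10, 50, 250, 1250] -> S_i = 2*5^i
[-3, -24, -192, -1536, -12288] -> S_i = -3*8^i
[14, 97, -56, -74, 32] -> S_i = Random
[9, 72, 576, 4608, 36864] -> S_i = 9*8^i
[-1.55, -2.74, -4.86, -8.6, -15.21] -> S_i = -1.55*1.77^i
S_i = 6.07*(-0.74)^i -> [6.07, -4.49, 3.32, -2.46, 1.82]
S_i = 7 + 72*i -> [7, 79, 151, 223, 295]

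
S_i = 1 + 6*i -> [1, 7, 13, 19, 25]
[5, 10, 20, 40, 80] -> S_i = 5*2^i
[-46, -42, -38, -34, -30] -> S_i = -46 + 4*i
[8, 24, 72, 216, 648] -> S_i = 8*3^i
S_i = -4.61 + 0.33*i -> [-4.61, -4.28, -3.95, -3.62, -3.29]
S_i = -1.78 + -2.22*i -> [-1.78, -4.0, -6.22, -8.44, -10.66]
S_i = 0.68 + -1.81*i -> [0.68, -1.13, -2.94, -4.75, -6.56]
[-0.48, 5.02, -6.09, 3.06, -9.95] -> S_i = Random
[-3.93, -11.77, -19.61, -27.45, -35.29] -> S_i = -3.93 + -7.84*i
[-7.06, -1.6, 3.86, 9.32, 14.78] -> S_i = -7.06 + 5.46*i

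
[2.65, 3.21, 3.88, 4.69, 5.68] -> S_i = 2.65*1.21^i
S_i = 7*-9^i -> [7, -63, 567, -5103, 45927]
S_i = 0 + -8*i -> [0, -8, -16, -24, -32]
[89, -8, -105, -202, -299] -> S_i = 89 + -97*i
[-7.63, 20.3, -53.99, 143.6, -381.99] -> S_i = -7.63*(-2.66)^i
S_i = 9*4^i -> [9, 36, 144, 576, 2304]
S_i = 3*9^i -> [3, 27, 243, 2187, 19683]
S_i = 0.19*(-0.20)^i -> [0.19, -0.04, 0.01, -0.0, 0.0]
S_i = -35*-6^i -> [-35, 210, -1260, 7560, -45360]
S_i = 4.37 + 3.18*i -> [4.37, 7.55, 10.73, 13.91, 17.09]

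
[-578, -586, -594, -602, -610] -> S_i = -578 + -8*i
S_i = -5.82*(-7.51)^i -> [-5.82, 43.71, -328.25, 2465.15, -18513.25]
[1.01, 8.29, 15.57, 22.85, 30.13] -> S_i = 1.01 + 7.28*i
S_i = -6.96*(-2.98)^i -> [-6.96, 20.74, -61.81, 184.19, -548.88]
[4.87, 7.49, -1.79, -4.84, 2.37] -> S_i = Random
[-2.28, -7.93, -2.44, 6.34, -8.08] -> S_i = Random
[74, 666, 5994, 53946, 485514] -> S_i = 74*9^i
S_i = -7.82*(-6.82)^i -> [-7.82, 53.33, -363.73, 2480.62, -16917.81]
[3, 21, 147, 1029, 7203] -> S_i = 3*7^i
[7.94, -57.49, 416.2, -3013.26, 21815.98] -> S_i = 7.94*(-7.24)^i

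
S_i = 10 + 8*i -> [10, 18, 26, 34, 42]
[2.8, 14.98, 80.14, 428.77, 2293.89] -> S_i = 2.80*5.35^i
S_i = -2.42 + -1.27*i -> [-2.42, -3.69, -4.96, -6.23, -7.5]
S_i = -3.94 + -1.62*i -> [-3.94, -5.56, -7.18, -8.8, -10.42]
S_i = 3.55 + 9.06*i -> [3.55, 12.61, 21.67, 30.73, 39.79]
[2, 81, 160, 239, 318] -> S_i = 2 + 79*i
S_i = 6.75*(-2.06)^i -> [6.75, -13.9, 28.64, -59.01, 121.55]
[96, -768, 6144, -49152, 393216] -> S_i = 96*-8^i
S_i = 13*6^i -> [13, 78, 468, 2808, 16848]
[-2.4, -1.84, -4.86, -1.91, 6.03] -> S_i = Random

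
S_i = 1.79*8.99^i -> [1.79, 16.09, 144.67, 1300.57, 11692.08]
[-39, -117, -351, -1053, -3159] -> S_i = -39*3^i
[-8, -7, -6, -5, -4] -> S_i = -8 + 1*i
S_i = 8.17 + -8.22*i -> [8.17, -0.05, -8.27, -16.49, -24.71]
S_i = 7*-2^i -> [7, -14, 28, -56, 112]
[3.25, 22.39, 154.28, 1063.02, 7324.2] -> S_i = 3.25*6.89^i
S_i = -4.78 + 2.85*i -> [-4.78, -1.93, 0.92, 3.77, 6.62]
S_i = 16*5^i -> [16, 80, 400, 2000, 10000]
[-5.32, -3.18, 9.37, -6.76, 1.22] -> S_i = Random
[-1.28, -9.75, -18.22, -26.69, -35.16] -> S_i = -1.28 + -8.47*i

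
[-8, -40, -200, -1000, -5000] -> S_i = -8*5^i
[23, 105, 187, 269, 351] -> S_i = 23 + 82*i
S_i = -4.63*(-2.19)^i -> [-4.63, 10.14, -22.21, 48.63, -106.5]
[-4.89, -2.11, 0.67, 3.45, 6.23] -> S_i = -4.89 + 2.78*i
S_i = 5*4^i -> [5, 20, 80, 320, 1280]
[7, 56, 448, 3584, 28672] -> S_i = 7*8^i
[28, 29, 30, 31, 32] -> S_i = 28 + 1*i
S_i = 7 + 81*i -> [7, 88, 169, 250, 331]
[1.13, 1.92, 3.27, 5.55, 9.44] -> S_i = 1.13*1.70^i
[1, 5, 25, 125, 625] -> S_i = 1*5^i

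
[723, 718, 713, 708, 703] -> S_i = 723 + -5*i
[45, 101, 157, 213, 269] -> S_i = 45 + 56*i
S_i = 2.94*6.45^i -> [2.94, 18.96, 122.31, 788.91, 5088.46]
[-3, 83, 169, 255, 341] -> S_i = -3 + 86*i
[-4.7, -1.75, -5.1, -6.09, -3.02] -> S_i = Random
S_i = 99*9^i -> [99, 891, 8019, 72171, 649539]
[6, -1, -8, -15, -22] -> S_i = 6 + -7*i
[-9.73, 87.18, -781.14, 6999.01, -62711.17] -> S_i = -9.73*(-8.96)^i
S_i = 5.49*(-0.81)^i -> [5.49, -4.45, 3.6, -2.92, 2.36]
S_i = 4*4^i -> [4, 16, 64, 256, 1024]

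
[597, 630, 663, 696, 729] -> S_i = 597 + 33*i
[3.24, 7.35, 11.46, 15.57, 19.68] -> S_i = 3.24 + 4.11*i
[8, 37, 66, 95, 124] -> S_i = 8 + 29*i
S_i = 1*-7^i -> [1, -7, 49, -343, 2401]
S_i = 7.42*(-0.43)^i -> [7.42, -3.19, 1.37, -0.59, 0.25]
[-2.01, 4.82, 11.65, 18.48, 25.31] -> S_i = -2.01 + 6.83*i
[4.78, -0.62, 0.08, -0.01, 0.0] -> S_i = 4.78*(-0.13)^i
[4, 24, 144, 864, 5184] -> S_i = 4*6^i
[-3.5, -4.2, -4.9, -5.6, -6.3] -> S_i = -3.50 + -0.70*i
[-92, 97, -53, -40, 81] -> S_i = Random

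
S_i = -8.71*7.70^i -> [-8.71, -67.07, -516.42, -3976.4, -30618.3]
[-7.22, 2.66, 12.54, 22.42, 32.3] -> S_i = -7.22 + 9.88*i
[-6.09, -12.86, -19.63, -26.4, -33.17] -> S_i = -6.09 + -6.77*i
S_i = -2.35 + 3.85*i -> [-2.35, 1.5, 5.35, 9.2, 13.05]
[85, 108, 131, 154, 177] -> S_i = 85 + 23*i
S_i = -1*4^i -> [-1, -4, -16, -64, -256]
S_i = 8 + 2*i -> [8, 10, 12, 14, 16]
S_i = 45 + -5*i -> [45, 40, 35, 30, 25]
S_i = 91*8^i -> [91, 728, 5824, 46592, 372736]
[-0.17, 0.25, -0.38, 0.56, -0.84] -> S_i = -0.17*(-1.49)^i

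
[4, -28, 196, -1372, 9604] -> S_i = 4*-7^i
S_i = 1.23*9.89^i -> [1.23, 12.16, 120.31, 1189.85, 11767.66]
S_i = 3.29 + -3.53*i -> [3.29, -0.24, -3.77, -7.3, -10.83]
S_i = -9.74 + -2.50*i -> [-9.74, -12.24, -14.74, -17.24, -19.74]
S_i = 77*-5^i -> [77, -385, 1925, -9625, 48125]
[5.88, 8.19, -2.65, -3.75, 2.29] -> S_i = Random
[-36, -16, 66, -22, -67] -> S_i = Random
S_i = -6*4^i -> [-6, -24, -96, -384, -1536]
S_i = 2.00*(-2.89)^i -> [2.0, -5.78, 16.7, -48.28, 139.52]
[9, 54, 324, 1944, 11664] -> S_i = 9*6^i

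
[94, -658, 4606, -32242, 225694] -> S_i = 94*-7^i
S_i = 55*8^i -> [55, 440, 3520, 28160, 225280]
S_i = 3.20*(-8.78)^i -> [3.2, -28.1, 246.68, -2165.88, 19016.39]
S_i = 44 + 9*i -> [44, 53, 62, 71, 80]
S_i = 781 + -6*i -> [781, 775, 769, 763, 757]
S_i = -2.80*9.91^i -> [-2.8, -27.75, -274.98, -2725.08, -27005.53]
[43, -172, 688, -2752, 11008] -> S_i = 43*-4^i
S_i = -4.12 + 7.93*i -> [-4.12, 3.81, 11.74, 19.67, 27.6]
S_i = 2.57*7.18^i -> [2.57, 18.45, 132.49, 951.28, 6830.16]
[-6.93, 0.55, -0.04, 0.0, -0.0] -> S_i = -6.93*(-0.08)^i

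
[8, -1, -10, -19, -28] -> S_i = 8 + -9*i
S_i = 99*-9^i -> [99, -891, 8019, -72171, 649539]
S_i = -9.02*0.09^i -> [-9.02, -0.81, -0.07, -0.01, -0.0]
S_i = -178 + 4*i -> [-178, -174, -170, -166, -162]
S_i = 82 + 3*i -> [82, 85, 88, 91, 94]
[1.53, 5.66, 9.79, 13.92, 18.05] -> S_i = 1.53 + 4.13*i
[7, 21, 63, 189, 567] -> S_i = 7*3^i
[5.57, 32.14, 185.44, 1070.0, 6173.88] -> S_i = 5.57*5.77^i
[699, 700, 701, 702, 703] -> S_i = 699 + 1*i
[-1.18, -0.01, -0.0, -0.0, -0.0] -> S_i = -1.18*0.01^i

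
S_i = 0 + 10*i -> [0, 10, 20, 30, 40]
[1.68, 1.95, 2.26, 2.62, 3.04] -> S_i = 1.68*1.16^i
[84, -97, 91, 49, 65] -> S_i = Random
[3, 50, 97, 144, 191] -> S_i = 3 + 47*i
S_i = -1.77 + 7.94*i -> [-1.77, 6.17, 14.11, 22.05, 29.99]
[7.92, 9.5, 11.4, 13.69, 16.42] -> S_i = 7.92*1.20^i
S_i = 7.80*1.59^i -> [7.8, 12.4, 19.72, 31.35, 49.85]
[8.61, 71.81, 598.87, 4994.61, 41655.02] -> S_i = 8.61*8.34^i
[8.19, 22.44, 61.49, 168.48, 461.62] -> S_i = 8.19*2.74^i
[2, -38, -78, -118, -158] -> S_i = 2 + -40*i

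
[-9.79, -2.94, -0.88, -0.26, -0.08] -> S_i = -9.79*0.30^i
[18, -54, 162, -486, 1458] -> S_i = 18*-3^i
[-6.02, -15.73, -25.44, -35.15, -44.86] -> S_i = -6.02 + -9.71*i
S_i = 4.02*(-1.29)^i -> [4.02, -5.19, 6.69, -8.63, 11.13]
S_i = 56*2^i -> [56, 112, 224, 448, 896]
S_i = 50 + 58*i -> [50, 108, 166, 224, 282]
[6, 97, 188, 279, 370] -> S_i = 6 + 91*i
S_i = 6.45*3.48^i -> [6.45, 22.45, 78.11, 271.83, 945.97]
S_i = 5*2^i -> [5, 10, 20, 40, 80]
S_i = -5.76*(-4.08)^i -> [-5.76, 23.5, -95.88, 391.2, -1596.11]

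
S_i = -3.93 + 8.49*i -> [-3.93, 4.56, 13.05, 21.54, 30.03]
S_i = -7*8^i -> [-7, -56, -448, -3584, -28672]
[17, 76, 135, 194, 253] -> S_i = 17 + 59*i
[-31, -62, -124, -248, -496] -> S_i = -31*2^i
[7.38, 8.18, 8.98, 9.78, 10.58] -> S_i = 7.38 + 0.80*i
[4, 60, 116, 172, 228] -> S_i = 4 + 56*i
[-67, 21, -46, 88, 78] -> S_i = Random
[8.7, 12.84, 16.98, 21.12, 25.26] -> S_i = 8.70 + 4.14*i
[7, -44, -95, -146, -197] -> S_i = 7 + -51*i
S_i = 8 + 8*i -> [8, 16, 24, 32, 40]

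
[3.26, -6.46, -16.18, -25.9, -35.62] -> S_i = 3.26 + -9.72*i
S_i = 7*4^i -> [7, 28, 112, 448, 1792]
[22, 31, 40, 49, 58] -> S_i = 22 + 9*i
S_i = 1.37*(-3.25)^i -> [1.37, -4.45, 14.47, -47.03, 152.85]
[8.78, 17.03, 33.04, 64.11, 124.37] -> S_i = 8.78*1.94^i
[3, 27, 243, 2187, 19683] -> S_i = 3*9^i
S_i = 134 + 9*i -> [134, 143, 152, 161, 170]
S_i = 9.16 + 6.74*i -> [9.16, 15.9, 22.64, 29.38, 36.12]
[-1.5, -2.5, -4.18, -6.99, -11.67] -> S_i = -1.50*1.67^i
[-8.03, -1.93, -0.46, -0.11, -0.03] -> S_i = -8.03*0.24^i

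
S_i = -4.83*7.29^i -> [-4.83, -35.21, -256.69, -1871.24, -13641.35]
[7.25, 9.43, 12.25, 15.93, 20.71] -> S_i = 7.25*1.30^i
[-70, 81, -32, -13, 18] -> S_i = Random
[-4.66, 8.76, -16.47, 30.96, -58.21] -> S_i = -4.66*(-1.88)^i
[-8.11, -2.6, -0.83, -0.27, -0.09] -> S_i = -8.11*0.32^i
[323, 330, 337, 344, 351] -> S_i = 323 + 7*i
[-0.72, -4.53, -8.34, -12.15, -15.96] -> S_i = -0.72 + -3.81*i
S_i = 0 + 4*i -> [0, 4, 8, 12, 16]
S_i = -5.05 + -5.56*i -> [-5.05, -10.61, -16.17, -21.73, -27.29]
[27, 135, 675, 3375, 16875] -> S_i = 27*5^i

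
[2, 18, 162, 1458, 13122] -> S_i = 2*9^i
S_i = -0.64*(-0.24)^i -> [-0.64, 0.15, -0.04, 0.01, -0.0]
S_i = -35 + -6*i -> [-35, -41, -47, -53, -59]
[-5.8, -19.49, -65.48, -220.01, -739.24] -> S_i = -5.80*3.36^i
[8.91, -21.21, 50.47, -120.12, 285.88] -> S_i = 8.91*(-2.38)^i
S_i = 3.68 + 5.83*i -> [3.68, 9.51, 15.34, 21.17, 27.0]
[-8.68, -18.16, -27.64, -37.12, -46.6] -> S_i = -8.68 + -9.48*i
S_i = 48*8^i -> [48, 384, 3072, 24576, 196608]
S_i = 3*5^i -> [3, 15, 75, 375, 1875]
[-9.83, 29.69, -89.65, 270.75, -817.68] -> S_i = -9.83*(-3.02)^i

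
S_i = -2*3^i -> [-2, -6, -18, -54, -162]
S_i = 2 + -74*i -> [2, -72, -146, -220, -294]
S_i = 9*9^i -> [9, 81, 729, 6561, 59049]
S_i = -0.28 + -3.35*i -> [-0.28, -3.63, -6.98, -10.33, -13.68]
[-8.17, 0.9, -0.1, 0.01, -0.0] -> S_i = -8.17*(-0.11)^i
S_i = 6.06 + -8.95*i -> [6.06, -2.89, -11.84, -20.79, -29.74]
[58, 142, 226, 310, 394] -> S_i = 58 + 84*i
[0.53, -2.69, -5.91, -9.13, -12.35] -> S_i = 0.53 + -3.22*i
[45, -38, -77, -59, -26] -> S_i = Random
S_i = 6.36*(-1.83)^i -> [6.36, -11.64, 21.3, -38.98, 71.33]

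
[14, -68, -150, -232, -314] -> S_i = 14 + -82*i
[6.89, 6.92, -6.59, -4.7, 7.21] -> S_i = Random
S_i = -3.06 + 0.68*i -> [-3.06, -2.38, -1.7, -1.02, -0.34]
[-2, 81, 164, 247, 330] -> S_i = -2 + 83*i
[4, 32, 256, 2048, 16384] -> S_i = 4*8^i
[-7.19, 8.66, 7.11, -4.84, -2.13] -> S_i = Random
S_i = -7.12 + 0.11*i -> [-7.12, -7.01, -6.9, -6.79, -6.68]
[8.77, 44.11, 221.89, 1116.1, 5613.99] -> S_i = 8.77*5.03^i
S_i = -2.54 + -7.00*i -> [-2.54, -9.54, -16.54, -23.54, -30.54]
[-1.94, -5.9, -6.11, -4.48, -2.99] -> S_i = Random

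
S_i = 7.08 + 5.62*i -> [7.08, 12.7, 18.32, 23.94, 29.56]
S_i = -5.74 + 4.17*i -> [-5.74, -1.57, 2.6, 6.77, 10.94]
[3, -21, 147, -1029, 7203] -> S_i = 3*-7^i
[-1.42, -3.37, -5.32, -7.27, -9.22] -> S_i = -1.42 + -1.95*i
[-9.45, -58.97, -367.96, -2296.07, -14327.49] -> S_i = -9.45*6.24^i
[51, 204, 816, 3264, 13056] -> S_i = 51*4^i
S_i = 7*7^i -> [7, 49, 343, 2401, 16807]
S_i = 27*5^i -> [27, 135, 675, 3375, 16875]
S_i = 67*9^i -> [67, 603, 5427, 48843, 439587]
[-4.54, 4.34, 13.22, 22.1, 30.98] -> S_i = -4.54 + 8.88*i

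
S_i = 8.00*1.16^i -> [8.0, 9.28, 10.76, 12.49, 14.49]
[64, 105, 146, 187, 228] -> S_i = 64 + 41*i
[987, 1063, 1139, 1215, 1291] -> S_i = 987 + 76*i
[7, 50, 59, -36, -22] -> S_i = Random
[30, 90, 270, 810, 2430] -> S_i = 30*3^i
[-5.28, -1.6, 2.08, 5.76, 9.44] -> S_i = -5.28 + 3.68*i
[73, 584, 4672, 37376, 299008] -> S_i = 73*8^i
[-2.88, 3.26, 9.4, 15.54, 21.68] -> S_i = -2.88 + 6.14*i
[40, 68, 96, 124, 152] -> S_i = 40 + 28*i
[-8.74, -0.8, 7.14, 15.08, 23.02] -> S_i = -8.74 + 7.94*i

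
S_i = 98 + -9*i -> [98, 89, 80, 71, 62]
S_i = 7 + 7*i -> [7, 14, 21, 28, 35]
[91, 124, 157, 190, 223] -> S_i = 91 + 33*i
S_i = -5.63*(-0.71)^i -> [-5.63, 4.0, -2.84, 2.02, -1.43]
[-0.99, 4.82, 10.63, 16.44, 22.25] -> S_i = -0.99 + 5.81*i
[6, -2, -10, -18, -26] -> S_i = 6 + -8*i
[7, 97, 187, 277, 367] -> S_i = 7 + 90*i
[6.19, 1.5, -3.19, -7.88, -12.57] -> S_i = 6.19 + -4.69*i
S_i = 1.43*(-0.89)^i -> [1.43, -1.27, 1.13, -1.01, 0.9]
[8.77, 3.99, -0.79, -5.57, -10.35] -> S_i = 8.77 + -4.78*i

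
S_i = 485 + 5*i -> [485, 490, 495, 500, 505]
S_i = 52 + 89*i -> [52, 141, 230, 319, 408]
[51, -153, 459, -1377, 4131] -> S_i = 51*-3^i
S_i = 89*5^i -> [89, 445, 2225, 11125, 55625]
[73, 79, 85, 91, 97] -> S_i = 73 + 6*i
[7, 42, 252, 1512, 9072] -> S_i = 7*6^i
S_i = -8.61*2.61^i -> [-8.61, -22.47, -58.65, -153.08, -399.54]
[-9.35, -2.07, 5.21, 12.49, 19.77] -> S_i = -9.35 + 7.28*i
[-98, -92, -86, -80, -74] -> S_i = -98 + 6*i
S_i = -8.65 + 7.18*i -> [-8.65, -1.47, 5.71, 12.89, 20.07]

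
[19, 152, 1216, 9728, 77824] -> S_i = 19*8^i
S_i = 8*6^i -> [8, 48, 288, 1728, 10368]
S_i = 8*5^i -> [8, 40, 200, 1000, 5000]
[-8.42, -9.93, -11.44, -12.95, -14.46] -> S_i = -8.42 + -1.51*i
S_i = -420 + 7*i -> [-420, -413, -406, -399, -392]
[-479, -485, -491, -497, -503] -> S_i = -479 + -6*i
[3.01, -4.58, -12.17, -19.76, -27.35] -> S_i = 3.01 + -7.59*i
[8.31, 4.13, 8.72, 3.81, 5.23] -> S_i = Random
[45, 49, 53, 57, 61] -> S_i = 45 + 4*i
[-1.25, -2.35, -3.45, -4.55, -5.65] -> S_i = -1.25 + -1.10*i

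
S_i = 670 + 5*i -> [670, 675, 680, 685, 690]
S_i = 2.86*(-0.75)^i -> [2.86, -2.14, 1.61, -1.21, 0.9]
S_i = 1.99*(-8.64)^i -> [1.99, -17.19, 148.55, -1283.5, 11089.4]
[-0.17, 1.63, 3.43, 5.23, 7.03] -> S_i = -0.17 + 1.80*i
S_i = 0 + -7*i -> [0, -7, -14, -21, -28]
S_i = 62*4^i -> [62, 248, 992, 3968, 15872]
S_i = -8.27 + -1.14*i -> [-8.27, -9.41, -10.55, -11.69, -12.83]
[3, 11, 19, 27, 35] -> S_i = 3 + 8*i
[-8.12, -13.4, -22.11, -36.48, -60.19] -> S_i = -8.12*1.65^i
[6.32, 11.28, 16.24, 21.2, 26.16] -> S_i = 6.32 + 4.96*i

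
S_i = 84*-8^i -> [84, -672, 5376, -43008, 344064]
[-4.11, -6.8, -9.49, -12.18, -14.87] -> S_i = -4.11 + -2.69*i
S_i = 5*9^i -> [5, 45, 405, 3645, 32805]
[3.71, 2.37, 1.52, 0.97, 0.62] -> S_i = 3.71*0.64^i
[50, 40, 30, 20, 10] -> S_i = 50 + -10*i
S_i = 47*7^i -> [47, 329, 2303, 16121, 112847]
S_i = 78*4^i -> [78, 312, 1248, 4992, 19968]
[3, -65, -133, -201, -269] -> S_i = 3 + -68*i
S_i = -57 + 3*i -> [-57, -54, -51, -48, -45]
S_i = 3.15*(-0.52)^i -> [3.15, -1.64, 0.85, -0.44, 0.23]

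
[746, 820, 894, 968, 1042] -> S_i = 746 + 74*i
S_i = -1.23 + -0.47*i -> [-1.23, -1.7, -2.17, -2.64, -3.11]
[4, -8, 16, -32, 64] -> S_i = 4*-2^i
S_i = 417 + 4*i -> [417, 421, 425, 429, 433]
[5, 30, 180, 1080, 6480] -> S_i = 5*6^i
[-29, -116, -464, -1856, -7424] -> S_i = -29*4^i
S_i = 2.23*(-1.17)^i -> [2.23, -2.61, 3.05, -3.57, 4.18]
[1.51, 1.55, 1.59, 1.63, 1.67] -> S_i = 1.51 + 0.04*i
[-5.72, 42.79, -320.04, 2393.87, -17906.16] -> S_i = -5.72*(-7.48)^i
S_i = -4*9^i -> [-4, -36, -324, -2916, -26244]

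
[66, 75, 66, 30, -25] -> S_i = Random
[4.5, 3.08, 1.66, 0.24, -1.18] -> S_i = 4.50 + -1.42*i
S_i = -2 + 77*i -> [-2, 75, 152, 229, 306]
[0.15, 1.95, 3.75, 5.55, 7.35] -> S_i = 0.15 + 1.80*i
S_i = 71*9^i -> [71, 639, 5751, 51759, 465831]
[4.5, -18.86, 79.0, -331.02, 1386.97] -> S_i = 4.50*(-4.19)^i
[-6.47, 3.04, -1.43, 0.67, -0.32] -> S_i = -6.47*(-0.47)^i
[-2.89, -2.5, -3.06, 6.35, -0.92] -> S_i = Random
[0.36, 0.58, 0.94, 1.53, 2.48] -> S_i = 0.36*1.62^i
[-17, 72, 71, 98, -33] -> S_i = Random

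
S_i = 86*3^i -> [86, 258, 774, 2322, 6966]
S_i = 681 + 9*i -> [681, 690, 699, 708, 717]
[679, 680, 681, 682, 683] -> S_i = 679 + 1*i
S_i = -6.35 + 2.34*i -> [-6.35, -4.01, -1.67, 0.67, 3.01]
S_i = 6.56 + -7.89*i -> [6.56, -1.33, -9.22, -17.11, -25.0]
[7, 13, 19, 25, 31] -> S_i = 7 + 6*i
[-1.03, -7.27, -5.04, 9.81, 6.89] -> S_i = Random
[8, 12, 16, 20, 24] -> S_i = 8 + 4*i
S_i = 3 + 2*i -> [3, 5, 7, 9, 11]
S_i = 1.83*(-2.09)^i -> [1.83, -3.82, 7.99, -16.71, 34.92]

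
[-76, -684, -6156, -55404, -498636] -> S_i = -76*9^i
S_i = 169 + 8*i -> [169, 177, 185, 193, 201]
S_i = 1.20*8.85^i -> [1.2, 10.62, 93.99, 831.78, 7361.3]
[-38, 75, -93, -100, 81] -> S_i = Random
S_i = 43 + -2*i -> [43, 41, 39, 37, 35]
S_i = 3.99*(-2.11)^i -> [3.99, -8.42, 17.76, -37.48, 79.09]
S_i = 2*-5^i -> [2, -10, 50, -250, 1250]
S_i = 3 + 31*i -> [3, 34, 65, 96, 127]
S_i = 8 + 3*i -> [8, 11, 14, 17, 20]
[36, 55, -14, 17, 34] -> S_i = Random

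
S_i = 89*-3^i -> [89, -267, 801, -2403, 7209]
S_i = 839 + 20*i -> [839, 859, 879, 899, 919]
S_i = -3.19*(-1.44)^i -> [-3.19, 4.59, -6.61, 9.53, -13.72]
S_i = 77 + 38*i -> [77, 115, 153, 191, 229]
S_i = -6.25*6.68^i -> [-6.25, -41.75, -278.89, -1862.99, -12444.74]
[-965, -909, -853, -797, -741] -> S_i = -965 + 56*i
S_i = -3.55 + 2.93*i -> [-3.55, -0.62, 2.31, 5.24, 8.17]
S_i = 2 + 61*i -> [2, 63, 124, 185, 246]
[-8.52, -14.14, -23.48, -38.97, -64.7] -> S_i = -8.52*1.66^i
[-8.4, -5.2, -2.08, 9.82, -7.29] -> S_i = Random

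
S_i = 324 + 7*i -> [324, 331, 338, 345, 352]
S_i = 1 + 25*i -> [1, 26, 51, 76, 101]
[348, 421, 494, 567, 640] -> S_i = 348 + 73*i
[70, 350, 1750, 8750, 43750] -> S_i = 70*5^i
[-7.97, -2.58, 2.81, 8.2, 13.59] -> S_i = -7.97 + 5.39*i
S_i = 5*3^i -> [5, 15, 45, 135, 405]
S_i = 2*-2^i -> [2, -4, 8, -16, 32]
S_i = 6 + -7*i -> [6, -1, -8, -15, -22]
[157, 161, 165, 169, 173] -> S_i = 157 + 4*i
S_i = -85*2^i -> [-85, -170, -340, -680, -1360]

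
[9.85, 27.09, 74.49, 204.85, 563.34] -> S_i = 9.85*2.75^i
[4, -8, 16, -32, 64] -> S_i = 4*-2^i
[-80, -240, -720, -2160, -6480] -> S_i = -80*3^i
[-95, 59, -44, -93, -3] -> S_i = Random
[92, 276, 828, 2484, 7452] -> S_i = 92*3^i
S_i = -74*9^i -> [-74, -666, -5994, -53946, -485514]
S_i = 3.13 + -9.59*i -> [3.13, -6.46, -16.05, -25.64, -35.23]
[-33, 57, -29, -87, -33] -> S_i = Random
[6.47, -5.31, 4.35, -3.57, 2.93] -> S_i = 6.47*(-0.82)^i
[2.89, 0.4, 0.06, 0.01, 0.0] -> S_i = 2.89*0.14^i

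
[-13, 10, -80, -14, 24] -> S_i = Random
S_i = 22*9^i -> [22, 198, 1782, 16038, 144342]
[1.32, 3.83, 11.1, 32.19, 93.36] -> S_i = 1.32*2.90^i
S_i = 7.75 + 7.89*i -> [7.75, 15.64, 23.53, 31.42, 39.31]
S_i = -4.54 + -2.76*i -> [-4.54, -7.3, -10.06, -12.82, -15.58]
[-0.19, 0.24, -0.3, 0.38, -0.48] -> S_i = -0.19*(-1.26)^i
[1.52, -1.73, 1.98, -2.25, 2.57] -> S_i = 1.52*(-1.14)^i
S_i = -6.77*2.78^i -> [-6.77, -18.82, -52.32, -145.45, -404.36]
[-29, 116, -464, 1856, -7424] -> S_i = -29*-4^i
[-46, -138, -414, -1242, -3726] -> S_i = -46*3^i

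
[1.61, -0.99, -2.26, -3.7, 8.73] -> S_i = Random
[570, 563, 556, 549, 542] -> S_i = 570 + -7*i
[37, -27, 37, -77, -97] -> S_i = Random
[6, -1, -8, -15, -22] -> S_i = 6 + -7*i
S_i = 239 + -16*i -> [239, 223, 207, 191, 175]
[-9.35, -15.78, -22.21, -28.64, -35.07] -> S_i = -9.35 + -6.43*i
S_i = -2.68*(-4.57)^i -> [-2.68, 12.25, -55.97, 255.79, -1168.96]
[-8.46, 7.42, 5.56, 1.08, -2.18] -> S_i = Random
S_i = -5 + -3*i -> [-5, -8, -11, -14, -17]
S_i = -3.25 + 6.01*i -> [-3.25, 2.76, 8.77, 14.78, 20.79]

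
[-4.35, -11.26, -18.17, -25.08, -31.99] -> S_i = -4.35 + -6.91*i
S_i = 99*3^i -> [99, 297, 891, 2673, 8019]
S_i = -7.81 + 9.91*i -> [-7.81, 2.1, 12.01, 21.92, 31.83]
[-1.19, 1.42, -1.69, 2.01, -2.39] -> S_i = -1.19*(-1.19)^i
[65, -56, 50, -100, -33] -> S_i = Random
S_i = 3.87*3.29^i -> [3.87, 12.73, 41.89, 137.82, 453.41]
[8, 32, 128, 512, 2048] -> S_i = 8*4^i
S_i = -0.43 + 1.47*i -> [-0.43, 1.04, 2.51, 3.98, 5.45]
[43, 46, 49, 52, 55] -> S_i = 43 + 3*i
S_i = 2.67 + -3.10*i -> [2.67, -0.43, -3.53, -6.63, -9.73]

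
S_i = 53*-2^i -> [53, -106, 212, -424, 848]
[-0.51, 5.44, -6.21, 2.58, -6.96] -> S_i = Random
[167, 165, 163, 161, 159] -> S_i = 167 + -2*i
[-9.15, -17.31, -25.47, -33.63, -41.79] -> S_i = -9.15 + -8.16*i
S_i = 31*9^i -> [31, 279, 2511, 22599, 203391]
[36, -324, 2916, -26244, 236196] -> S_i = 36*-9^i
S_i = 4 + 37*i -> [4, 41, 78, 115, 152]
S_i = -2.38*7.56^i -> [-2.38, -17.99, -136.03, -1028.35, -7774.35]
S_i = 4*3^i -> [4, 12, 36, 108, 324]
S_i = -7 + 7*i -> [-7, 0, 7, 14, 21]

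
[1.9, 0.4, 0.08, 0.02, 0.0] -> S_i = 1.90*0.21^i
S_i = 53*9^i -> [53, 477, 4293, 38637, 347733]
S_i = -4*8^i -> [-4, -32, -256, -2048, -16384]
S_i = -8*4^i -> [-8, -32, -128, -512, -2048]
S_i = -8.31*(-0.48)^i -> [-8.31, 3.99, -1.91, 0.92, -0.44]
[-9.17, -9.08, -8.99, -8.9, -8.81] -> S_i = -9.17 + 0.09*i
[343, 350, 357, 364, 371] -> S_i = 343 + 7*i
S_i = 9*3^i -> [9, 27, 81, 243, 729]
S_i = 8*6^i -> [8, 48, 288, 1728, 10368]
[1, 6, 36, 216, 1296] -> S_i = 1*6^i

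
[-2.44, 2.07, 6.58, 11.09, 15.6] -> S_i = -2.44 + 4.51*i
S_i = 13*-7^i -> [13, -91, 637, -4459, 31213]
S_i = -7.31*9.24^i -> [-7.31, -67.54, -624.11, -5766.78, -53285.04]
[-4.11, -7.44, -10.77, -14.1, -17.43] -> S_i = -4.11 + -3.33*i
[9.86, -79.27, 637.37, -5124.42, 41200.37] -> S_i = 9.86*(-8.04)^i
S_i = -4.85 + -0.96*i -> [-4.85, -5.81, -6.77, -7.73, -8.69]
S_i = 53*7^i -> [53, 371, 2597, 18179, 127253]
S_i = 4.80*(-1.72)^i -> [4.8, -8.26, 14.2, -24.42, 42.01]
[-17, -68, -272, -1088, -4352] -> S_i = -17*4^i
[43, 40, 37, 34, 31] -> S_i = 43 + -3*i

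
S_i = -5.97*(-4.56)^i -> [-5.97, 27.22, -124.14, 566.07, -2581.27]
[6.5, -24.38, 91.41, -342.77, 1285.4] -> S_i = 6.50*(-3.75)^i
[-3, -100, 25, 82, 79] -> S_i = Random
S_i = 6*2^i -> [6, 12, 24, 48, 96]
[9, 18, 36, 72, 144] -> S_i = 9*2^i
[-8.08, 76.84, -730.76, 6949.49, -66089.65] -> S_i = -8.08*(-9.51)^i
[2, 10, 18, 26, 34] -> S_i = 2 + 8*i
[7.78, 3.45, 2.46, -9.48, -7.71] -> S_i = Random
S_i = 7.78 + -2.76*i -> [7.78, 5.02, 2.26, -0.5, -3.26]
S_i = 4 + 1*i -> [4, 5, 6, 7, 8]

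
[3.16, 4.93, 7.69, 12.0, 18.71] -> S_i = 3.16*1.56^i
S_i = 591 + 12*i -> [591, 603, 615, 627, 639]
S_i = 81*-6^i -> [81, -486, 2916, -17496, 104976]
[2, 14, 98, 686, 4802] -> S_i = 2*7^i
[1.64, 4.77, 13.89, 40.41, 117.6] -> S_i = 1.64*2.91^i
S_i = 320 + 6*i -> [320, 326, 332, 338, 344]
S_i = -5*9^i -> [-5, -45, -405, -3645, -32805]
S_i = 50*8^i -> [50, 400, 3200, 25600, 204800]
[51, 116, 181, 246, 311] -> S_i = 51 + 65*i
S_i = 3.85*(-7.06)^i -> [3.85, -27.18, 191.9, -1354.8, 9564.88]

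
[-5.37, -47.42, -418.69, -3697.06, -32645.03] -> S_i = -5.37*8.83^i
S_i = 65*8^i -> [65, 520, 4160, 33280, 266240]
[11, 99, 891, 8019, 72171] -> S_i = 11*9^i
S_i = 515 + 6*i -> [515, 521, 527, 533, 539]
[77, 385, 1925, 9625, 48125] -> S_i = 77*5^i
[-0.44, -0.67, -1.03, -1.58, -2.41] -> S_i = -0.44*1.53^i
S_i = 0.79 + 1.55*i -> [0.79, 2.34, 3.89, 5.44, 6.99]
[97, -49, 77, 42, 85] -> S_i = Random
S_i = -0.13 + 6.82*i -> [-0.13, 6.69, 13.51, 20.33, 27.15]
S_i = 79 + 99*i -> [79, 178, 277, 376, 475]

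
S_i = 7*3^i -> [7, 21, 63, 189, 567]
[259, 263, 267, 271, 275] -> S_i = 259 + 4*i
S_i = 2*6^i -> [2, 12, 72, 432, 2592]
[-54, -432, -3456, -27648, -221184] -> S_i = -54*8^i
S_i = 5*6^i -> [5, 30, 180, 1080, 6480]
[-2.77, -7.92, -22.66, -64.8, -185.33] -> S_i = -2.77*2.86^i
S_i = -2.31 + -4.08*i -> [-2.31, -6.39, -10.47, -14.55, -18.63]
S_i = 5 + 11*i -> [5, 16, 27, 38, 49]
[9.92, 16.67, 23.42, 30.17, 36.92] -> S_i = 9.92 + 6.75*i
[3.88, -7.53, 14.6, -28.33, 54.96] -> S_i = 3.88*(-1.94)^i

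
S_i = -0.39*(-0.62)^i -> [-0.39, 0.24, -0.15, 0.09, -0.06]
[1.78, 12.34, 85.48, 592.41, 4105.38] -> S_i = 1.78*6.93^i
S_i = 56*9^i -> [56, 504, 4536, 40824, 367416]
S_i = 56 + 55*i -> [56, 111, 166, 221, 276]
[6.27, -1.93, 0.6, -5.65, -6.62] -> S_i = Random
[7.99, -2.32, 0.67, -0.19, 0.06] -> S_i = 7.99*(-0.29)^i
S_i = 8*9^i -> [8, 72, 648, 5832, 52488]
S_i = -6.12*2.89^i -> [-6.12, -17.69, -51.11, -147.72, -426.92]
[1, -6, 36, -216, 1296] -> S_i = 1*-6^i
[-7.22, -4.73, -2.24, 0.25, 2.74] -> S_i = -7.22 + 2.49*i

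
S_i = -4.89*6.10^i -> [-4.89, -29.83, -181.96, -1109.94, -6770.62]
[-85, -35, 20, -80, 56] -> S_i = Random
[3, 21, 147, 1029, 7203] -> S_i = 3*7^i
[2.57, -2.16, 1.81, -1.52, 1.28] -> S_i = 2.57*(-0.84)^i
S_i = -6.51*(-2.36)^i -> [-6.51, 15.36, -36.26, 85.57, -201.94]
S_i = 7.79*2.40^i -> [7.79, 18.7, 44.87, 107.69, 258.45]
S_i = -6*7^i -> [-6, -42, -294, -2058, -14406]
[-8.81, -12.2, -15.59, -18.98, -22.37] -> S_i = -8.81 + -3.39*i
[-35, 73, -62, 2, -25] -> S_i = Random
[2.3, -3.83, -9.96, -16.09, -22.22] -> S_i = 2.30 + -6.13*i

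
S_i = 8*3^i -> [8, 24, 72, 216, 648]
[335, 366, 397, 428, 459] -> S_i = 335 + 31*i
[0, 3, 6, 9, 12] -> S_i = 0 + 3*i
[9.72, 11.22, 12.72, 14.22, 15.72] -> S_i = 9.72 + 1.50*i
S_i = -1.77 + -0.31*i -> [-1.77, -2.08, -2.39, -2.7, -3.01]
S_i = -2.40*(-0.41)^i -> [-2.4, 0.98, -0.4, 0.17, -0.07]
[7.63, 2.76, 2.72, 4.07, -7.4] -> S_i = Random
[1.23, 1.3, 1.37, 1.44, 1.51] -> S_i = 1.23 + 0.07*i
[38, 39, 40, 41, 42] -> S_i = 38 + 1*i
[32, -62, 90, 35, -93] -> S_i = Random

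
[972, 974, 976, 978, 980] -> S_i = 972 + 2*i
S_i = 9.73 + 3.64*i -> [9.73, 13.37, 17.01, 20.65, 24.29]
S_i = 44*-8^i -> [44, -352, 2816, -22528, 180224]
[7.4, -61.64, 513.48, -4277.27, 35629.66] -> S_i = 7.40*(-8.33)^i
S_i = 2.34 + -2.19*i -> [2.34, 0.15, -2.04, -4.23, -6.42]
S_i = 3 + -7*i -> [3, -4, -11, -18, -25]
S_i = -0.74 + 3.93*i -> [-0.74, 3.19, 7.12, 11.05, 14.98]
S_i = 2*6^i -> [2, 12, 72, 432, 2592]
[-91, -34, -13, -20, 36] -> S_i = Random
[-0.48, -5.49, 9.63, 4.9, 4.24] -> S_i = Random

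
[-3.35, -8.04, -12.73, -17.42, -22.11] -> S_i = -3.35 + -4.69*i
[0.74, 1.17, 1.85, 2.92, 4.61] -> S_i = 0.74*1.58^i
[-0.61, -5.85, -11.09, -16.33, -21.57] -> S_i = -0.61 + -5.24*i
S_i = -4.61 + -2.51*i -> [-4.61, -7.12, -9.63, -12.14, -14.65]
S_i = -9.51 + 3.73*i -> [-9.51, -5.78, -2.05, 1.68, 5.41]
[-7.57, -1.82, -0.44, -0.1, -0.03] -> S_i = -7.57*0.24^i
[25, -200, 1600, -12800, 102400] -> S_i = 25*-8^i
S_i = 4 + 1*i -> [4, 5, 6, 7, 8]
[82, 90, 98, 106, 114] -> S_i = 82 + 8*i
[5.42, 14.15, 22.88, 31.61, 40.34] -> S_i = 5.42 + 8.73*i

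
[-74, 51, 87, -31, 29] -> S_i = Random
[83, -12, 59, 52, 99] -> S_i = Random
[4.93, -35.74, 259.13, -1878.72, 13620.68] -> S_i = 4.93*(-7.25)^i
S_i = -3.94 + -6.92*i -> [-3.94, -10.86, -17.78, -24.7, -31.62]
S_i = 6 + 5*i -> [6, 11, 16, 21, 26]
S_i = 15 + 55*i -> [15, 70, 125, 180, 235]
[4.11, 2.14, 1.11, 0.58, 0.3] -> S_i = 4.11*0.52^i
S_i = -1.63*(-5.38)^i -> [-1.63, 8.77, -47.18, 253.83, -1365.58]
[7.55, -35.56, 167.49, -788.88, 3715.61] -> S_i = 7.55*(-4.71)^i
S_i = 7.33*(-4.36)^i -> [7.33, -31.96, 139.34, -607.52, 2648.8]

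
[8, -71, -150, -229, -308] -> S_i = 8 + -79*i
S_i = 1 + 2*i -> [1, 3, 5, 7, 9]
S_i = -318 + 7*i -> [-318, -311, -304, -297, -290]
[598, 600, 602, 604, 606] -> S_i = 598 + 2*i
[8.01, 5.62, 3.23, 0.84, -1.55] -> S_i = 8.01 + -2.39*i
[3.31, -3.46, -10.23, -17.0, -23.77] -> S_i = 3.31 + -6.77*i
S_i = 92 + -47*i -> [92, 45, -2, -49, -96]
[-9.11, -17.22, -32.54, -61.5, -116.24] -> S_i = -9.11*1.89^i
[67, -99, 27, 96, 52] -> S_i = Random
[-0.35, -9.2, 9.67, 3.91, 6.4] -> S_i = Random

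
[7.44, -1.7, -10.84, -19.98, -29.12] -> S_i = 7.44 + -9.14*i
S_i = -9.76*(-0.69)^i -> [-9.76, 6.73, -4.65, 3.21, -2.21]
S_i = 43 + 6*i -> [43, 49, 55, 61, 67]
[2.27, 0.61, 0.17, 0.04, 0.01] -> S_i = 2.27*0.27^i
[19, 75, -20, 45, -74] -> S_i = Random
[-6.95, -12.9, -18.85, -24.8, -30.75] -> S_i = -6.95 + -5.95*i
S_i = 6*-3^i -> [6, -18, 54, -162, 486]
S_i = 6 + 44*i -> [6, 50, 94, 138, 182]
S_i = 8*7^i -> [8, 56, 392, 2744, 19208]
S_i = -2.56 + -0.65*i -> [-2.56, -3.21, -3.86, -4.51, -5.16]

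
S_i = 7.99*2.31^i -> [7.99, 18.46, 42.64, 98.49, 227.51]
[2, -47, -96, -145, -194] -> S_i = 2 + -49*i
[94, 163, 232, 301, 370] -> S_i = 94 + 69*i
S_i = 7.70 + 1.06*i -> [7.7, 8.76, 9.82, 10.88, 11.94]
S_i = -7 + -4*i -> [-7, -11, -15, -19, -23]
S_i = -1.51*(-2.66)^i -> [-1.51, 4.02, -10.68, 28.42, -75.6]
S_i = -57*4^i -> [-57, -228, -912, -3648, -14592]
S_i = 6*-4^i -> [6, -24, 96, -384, 1536]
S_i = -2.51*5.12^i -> [-2.51, -12.85, -65.8, -336.89, -1724.86]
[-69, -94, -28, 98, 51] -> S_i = Random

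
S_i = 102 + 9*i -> [102, 111, 120, 129, 138]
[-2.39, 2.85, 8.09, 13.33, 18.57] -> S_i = -2.39 + 5.24*i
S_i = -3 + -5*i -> [-3, -8, -13, -18, -23]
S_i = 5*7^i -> [5, 35, 245, 1715, 12005]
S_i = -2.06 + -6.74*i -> [-2.06, -8.8, -15.54, -22.28, -29.02]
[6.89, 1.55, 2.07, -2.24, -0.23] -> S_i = Random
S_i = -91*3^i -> [-91, -273, -819, -2457, -7371]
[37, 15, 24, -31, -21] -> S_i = Random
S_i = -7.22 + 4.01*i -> [-7.22, -3.21, 0.8, 4.81, 8.82]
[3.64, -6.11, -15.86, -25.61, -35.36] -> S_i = 3.64 + -9.75*i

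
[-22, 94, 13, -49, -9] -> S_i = Random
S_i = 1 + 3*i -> [1, 4, 7, 10, 13]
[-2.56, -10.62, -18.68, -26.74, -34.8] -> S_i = -2.56 + -8.06*i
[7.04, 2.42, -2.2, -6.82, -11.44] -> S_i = 7.04 + -4.62*i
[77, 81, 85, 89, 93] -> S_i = 77 + 4*i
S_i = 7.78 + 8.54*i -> [7.78, 16.32, 24.86, 33.4, 41.94]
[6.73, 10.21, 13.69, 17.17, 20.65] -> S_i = 6.73 + 3.48*i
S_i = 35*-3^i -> [35, -105, 315, -945, 2835]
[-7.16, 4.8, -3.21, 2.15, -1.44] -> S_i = -7.16*(-0.67)^i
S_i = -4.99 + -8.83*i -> [-4.99, -13.82, -22.65, -31.48, -40.31]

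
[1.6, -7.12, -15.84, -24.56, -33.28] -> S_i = 1.60 + -8.72*i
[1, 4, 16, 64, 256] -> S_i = 1*4^i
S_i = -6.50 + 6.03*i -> [-6.5, -0.47, 5.56, 11.59, 17.62]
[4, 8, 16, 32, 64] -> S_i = 4*2^i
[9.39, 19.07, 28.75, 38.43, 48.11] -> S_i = 9.39 + 9.68*i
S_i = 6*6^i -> [6, 36, 216, 1296, 7776]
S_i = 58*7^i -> [58, 406, 2842, 19894, 139258]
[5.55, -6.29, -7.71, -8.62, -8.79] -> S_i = Random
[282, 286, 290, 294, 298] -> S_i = 282 + 4*i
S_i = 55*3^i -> [55, 165, 495, 1485, 4455]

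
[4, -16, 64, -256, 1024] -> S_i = 4*-4^i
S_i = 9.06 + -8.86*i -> [9.06, 0.2, -8.66, -17.52, -26.38]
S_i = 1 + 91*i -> [1, 92, 183, 274, 365]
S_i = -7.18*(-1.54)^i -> [-7.18, 11.06, -17.03, 26.22, -40.38]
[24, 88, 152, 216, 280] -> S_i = 24 + 64*i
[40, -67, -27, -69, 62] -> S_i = Random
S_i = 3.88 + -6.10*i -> [3.88, -2.22, -8.32, -14.42, -20.52]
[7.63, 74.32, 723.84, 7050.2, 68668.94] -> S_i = 7.63*9.74^i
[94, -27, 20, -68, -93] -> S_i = Random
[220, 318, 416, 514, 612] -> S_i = 220 + 98*i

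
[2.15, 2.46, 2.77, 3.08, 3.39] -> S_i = 2.15 + 0.31*i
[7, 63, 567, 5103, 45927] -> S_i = 7*9^i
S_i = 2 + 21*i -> [2, 23, 44, 65, 86]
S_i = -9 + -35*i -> [-9, -44, -79, -114, -149]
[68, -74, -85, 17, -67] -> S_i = Random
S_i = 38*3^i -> [38, 114, 342, 1026, 3078]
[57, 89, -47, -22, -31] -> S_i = Random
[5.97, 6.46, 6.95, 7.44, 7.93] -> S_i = 5.97 + 0.49*i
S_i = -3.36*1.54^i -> [-3.36, -5.17, -7.97, -12.27, -18.9]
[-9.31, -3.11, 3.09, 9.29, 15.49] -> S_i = -9.31 + 6.20*i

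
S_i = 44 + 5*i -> [44, 49, 54, 59, 64]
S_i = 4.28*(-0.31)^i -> [4.28, -1.33, 0.41, -0.13, 0.04]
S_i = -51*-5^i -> [-51, 255, -1275, 6375, -31875]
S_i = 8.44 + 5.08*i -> [8.44, 13.52, 18.6, 23.68, 28.76]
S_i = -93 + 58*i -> [-93, -35, 23, 81, 139]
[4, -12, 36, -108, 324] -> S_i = 4*-3^i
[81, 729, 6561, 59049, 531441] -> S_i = 81*9^i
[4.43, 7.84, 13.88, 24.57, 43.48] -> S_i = 4.43*1.77^i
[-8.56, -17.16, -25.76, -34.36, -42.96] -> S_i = -8.56 + -8.60*i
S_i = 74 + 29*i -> [74, 103, 132, 161, 190]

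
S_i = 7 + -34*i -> [7, -27, -61, -95, -129]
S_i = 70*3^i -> [70, 210, 630, 1890, 5670]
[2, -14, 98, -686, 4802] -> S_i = 2*-7^i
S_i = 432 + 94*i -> [432, 526, 620, 714, 808]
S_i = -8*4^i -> [-8, -32, -128, -512, -2048]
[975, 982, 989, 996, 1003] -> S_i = 975 + 7*i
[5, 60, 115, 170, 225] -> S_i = 5 + 55*i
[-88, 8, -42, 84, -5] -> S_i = Random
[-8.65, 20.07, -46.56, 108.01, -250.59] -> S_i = -8.65*(-2.32)^i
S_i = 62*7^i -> [62, 434, 3038, 21266, 148862]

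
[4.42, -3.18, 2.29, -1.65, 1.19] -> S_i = 4.42*(-0.72)^i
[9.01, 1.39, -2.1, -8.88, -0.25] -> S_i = Random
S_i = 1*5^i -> [1, 5, 25, 125, 625]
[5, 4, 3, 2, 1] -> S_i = 5 + -1*i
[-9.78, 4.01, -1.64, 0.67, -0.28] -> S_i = -9.78*(-0.41)^i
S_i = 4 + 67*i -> [4, 71, 138, 205, 272]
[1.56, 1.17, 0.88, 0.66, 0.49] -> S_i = 1.56*0.75^i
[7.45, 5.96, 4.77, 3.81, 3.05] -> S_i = 7.45*0.80^i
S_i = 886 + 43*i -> [886, 929, 972, 1015, 1058]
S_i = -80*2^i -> [-80, -160, -320, -640, -1280]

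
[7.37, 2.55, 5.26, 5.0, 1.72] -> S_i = Random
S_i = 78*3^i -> [78, 234, 702, 2106, 6318]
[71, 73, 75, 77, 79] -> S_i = 71 + 2*i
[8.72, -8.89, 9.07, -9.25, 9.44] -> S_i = 8.72*(-1.02)^i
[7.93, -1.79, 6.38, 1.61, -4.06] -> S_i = Random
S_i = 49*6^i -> [49, 294, 1764, 10584, 63504]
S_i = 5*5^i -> [5, 25, 125, 625, 3125]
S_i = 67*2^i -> [67, 134, 268, 536, 1072]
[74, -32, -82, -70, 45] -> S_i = Random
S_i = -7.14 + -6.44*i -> [-7.14, -13.58, -20.02, -26.46, -32.9]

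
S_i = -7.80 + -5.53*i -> [-7.8, -13.33, -18.86, -24.39, -29.92]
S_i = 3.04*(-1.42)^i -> [3.04, -4.32, 6.13, -8.7, 12.36]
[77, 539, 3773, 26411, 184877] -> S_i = 77*7^i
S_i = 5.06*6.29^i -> [5.06, 31.83, 200.19, 1259.22, 7920.51]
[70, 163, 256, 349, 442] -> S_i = 70 + 93*i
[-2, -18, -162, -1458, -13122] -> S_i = -2*9^i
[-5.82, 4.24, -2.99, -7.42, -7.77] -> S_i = Random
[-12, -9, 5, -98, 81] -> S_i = Random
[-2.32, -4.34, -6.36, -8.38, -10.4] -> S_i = -2.32 + -2.02*i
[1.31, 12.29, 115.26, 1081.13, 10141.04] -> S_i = 1.31*9.38^i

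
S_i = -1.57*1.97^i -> [-1.57, -3.09, -6.09, -12.0, -23.65]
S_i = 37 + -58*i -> [37, -21, -79, -137, -195]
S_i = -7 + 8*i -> [-7, 1, 9, 17, 25]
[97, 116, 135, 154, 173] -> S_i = 97 + 19*i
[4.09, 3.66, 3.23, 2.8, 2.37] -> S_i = 4.09 + -0.43*i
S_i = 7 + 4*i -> [7, 11, 15, 19, 23]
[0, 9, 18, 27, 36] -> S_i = 0 + 9*i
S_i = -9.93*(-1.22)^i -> [-9.93, 12.11, -14.78, 18.03, -22.0]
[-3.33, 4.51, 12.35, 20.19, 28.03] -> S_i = -3.33 + 7.84*i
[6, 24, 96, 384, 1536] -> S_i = 6*4^i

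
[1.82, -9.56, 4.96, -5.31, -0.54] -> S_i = Random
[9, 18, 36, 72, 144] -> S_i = 9*2^i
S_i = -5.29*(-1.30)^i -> [-5.29, 6.88, -8.94, 11.62, -15.11]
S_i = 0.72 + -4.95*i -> [0.72, -4.23, -9.18, -14.13, -19.08]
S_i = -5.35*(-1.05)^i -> [-5.35, 5.62, -5.9, 6.19, -6.5]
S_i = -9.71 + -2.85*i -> [-9.71, -12.56, -15.41, -18.26, -21.11]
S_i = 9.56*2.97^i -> [9.56, 28.39, 84.33, 250.45, 743.85]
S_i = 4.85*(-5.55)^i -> [4.85, -26.92, 149.39, -829.13, 4601.65]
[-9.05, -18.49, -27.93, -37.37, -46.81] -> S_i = -9.05 + -9.44*i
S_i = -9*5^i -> [-9, -45, -225, -1125, -5625]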